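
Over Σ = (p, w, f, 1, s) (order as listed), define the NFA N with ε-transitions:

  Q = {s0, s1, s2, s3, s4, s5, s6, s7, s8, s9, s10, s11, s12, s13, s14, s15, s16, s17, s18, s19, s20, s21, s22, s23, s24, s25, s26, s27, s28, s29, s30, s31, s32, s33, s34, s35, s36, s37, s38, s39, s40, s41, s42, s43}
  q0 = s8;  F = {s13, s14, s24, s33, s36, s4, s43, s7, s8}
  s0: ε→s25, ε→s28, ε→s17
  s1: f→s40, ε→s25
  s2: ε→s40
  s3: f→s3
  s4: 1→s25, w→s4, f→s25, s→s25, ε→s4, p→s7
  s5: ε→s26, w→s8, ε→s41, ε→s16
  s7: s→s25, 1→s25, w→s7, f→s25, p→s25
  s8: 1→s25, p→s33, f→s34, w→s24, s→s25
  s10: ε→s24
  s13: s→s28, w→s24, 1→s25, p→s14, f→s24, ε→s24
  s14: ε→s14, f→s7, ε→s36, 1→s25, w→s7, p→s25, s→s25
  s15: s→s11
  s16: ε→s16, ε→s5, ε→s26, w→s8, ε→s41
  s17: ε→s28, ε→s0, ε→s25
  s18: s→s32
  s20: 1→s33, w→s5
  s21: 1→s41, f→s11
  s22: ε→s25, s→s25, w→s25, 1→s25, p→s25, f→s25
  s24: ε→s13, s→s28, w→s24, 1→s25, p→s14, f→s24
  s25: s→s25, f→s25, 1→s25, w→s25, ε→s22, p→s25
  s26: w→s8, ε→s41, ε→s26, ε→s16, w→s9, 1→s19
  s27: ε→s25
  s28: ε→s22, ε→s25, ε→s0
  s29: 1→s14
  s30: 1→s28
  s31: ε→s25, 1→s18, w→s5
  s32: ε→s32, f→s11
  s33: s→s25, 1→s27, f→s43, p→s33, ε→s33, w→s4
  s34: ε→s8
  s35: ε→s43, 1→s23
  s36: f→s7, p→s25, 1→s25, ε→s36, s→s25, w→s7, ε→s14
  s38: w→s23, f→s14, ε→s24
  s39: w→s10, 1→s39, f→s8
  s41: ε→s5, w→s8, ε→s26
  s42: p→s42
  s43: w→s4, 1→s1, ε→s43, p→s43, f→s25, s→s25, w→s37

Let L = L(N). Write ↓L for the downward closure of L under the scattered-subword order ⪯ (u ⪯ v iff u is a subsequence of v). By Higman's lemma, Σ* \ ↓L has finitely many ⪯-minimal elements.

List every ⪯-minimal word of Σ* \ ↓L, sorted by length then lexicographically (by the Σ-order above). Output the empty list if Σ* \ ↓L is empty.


Antichain: [1, s, pwf, pff, wpp].

|Q|=44, |F|=9, |δ|=123 (41 ε).
min D↑ (8 st, q0=0, F={3}): 0:p→1,w→2,f→0,1→3,s→3 1:p→1,w→4,f→5,1→3,s→3 2:p→6,w→2,f→2,1→3,s→3 3:p→3,w→3,f→3,1→3,s→3 4:p→7,w→4,f→3,1→3,s→3 5:p→5,w→4,f→3,1→3,s→3 6:p→3,w→7,f→7,1→3,s→3 7:p→3,w→7,f→3,1→3,s→3 [Hopcroft].
'1': |S_i|=[19, 5] end={s1,s22,s25,s27,s40} — reject; 1/1 deletions ∈↓L.
's': N↓-sim [19, 5] end={s0,s17,s22,s25,s28} rej; 1/1 del acc.
'pwf': N↓-sim [19, 12, 5, 2] end={s22,s25} — reject; 3/3 deletions ∈↓L.
'pff': run [19, 12, 8, 3] end={s22,s25,s40} — reject; 3/3 single-dels accept.
'wpp': run [19, 12, 5, 2] end={s22,s25} ∉↓L; 3/3 single-dels accept.
5 words, ⪯-incomp.


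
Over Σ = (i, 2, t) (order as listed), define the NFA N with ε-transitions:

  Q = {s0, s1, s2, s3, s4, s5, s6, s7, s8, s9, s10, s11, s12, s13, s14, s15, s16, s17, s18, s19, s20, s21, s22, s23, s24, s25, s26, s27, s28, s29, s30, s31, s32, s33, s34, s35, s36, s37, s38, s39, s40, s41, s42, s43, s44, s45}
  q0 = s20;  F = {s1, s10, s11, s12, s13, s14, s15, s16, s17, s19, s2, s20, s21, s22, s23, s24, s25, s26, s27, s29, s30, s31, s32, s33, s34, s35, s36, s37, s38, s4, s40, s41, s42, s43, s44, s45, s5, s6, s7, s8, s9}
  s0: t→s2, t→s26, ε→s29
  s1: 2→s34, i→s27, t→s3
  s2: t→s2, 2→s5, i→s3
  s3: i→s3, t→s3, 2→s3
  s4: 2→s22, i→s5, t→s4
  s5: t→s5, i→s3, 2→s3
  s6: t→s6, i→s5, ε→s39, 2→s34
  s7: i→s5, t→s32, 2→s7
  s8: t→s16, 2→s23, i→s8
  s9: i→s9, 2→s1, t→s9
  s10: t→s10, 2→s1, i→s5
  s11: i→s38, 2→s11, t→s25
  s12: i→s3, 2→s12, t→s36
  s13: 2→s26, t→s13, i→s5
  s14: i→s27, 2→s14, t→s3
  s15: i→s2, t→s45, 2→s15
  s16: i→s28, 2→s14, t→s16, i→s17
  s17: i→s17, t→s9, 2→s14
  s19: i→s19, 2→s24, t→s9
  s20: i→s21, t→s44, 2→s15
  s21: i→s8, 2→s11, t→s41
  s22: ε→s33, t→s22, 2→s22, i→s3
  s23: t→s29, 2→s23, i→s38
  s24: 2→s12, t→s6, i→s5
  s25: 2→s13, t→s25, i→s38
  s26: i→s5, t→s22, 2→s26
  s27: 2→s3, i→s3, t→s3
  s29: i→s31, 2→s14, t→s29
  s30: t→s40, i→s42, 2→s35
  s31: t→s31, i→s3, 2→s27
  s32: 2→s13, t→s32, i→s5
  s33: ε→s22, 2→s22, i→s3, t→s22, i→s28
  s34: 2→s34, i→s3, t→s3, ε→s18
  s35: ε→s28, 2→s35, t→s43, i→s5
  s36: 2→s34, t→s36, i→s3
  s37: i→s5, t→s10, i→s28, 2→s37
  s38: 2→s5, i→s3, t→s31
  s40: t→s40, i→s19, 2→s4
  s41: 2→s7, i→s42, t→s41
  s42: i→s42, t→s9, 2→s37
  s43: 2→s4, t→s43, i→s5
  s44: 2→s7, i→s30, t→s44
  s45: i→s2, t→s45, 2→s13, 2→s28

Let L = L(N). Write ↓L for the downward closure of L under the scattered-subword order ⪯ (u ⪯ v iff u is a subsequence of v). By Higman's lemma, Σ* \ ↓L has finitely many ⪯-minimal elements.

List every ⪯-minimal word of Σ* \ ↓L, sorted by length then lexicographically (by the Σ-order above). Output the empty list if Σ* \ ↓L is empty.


|Q|=46, |F|=41, |δ|=138 (6 ε).
min D↑ (41 st, q0=0, F={16}): 0:i→1,2→2,t→3 1:i→4,2→5,t→6 2:i→7,2→2,t→8 3:i→9,2→10,t→3 4:i→4,2→11,t→12 5:i→13,2→5,t→14 6:i→15,2→10,t→6 7:i→16,2→17,t→7 8:i→7,2→18,t→8 9:i→15,2→19,t→20 10:i→17,2→10,t→21 11:i→13,2→11,t→22 12:i→23,2→24,t→12 13:i→16,2→17,t→25 14:i→13,2→18,t→14 15:i→15,2→26,t→27 16:i→16,2→16,t→16 17:i→16,2→16,t→17 18:i→17,2→28,t→18 19:i→17,2→19,t→29 20:i→30,2→31,t→20 21:i→17,2→18,t→21 22:i→25,2→24,t→22 23:i→23,2→24,t→27 24:i→32,2→24,t→16 25:i→16,2→32,t→25 26:i→17,2→26,t→33 27:i→27,2→34,t→27 28:i→17,2→28,t→35 29:i→17,2→31,t→29 30:i→30,2→36,t→27 31:i→17,2→35,t→31 32:i→16,2→16,t→16 33:i→17,2→34,t→33 34:i→32,2→37,t→16 35:i→16,2→35,t→35 36:i→17,2→38,t→39 37:i→16,2→37,t→16 38:i→16,2→38,t→40 39:i→17,2→37,t→39 40:i→16,2→37,t→40.
'2ii': N↓-sim [45, 33, 7, 1] end={s3} ∉↓L; 3/3 single-dels accept.
'2i22': run [45, 33, 7, 3, 1] end={s3} rej; 4/4 single-dels accept.
't2i2': N↓-sim [45, 39, 24, 4, 1] end={s3} — reject; 4/4 del acc.
'iit2t': run [45, 41, 25, 17, 6, 1] end={s3} — reject; 5/5 deletions ∈↓L.
'2t22ti': N↓-sim [45, 33, 25, 13, 10, 5, 2] end={s28,s3} rej; 6/6 del acc.
'tit22i': run [45, 39, 29, 22, 15, 8, 2] end={s28,s3} ∉↓L; 6/6 deletions ∈↓L.
6 obstructions.

A = [2ii, 2i22, t2i2, iit2t, 2t22ti, tit22i].


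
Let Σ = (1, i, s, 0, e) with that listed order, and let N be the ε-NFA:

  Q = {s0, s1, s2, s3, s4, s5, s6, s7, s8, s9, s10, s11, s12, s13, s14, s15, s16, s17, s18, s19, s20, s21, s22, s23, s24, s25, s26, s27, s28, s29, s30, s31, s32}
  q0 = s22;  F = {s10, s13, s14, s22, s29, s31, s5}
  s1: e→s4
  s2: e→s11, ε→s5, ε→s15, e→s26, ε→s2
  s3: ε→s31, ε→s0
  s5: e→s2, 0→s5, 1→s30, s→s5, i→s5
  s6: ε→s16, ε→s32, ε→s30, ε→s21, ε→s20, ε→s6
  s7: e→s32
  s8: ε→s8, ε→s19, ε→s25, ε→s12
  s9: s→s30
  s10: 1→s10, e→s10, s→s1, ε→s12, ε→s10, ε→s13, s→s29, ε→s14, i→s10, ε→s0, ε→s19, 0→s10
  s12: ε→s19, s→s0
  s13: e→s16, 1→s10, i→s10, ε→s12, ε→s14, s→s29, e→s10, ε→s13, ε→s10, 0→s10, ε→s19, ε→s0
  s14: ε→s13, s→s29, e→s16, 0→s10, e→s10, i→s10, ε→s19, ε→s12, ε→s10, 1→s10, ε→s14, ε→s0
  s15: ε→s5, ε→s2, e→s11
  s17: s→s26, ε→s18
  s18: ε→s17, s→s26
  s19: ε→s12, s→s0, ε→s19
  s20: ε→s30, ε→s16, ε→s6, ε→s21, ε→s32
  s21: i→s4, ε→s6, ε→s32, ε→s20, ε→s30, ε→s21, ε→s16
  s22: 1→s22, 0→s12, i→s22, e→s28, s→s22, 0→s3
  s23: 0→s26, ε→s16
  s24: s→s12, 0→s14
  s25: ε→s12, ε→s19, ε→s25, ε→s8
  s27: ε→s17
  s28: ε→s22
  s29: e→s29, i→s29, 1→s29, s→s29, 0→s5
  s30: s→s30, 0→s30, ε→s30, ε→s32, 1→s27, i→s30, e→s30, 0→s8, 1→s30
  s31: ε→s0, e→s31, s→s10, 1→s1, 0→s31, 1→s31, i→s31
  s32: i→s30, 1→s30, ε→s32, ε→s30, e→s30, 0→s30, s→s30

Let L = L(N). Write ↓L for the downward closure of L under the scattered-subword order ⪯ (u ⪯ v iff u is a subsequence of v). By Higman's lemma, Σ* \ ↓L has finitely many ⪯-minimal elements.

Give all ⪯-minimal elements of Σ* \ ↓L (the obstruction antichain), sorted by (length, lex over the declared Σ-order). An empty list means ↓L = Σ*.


Antichain: [0ss01].

|Q|=33, |F|=7, |δ|=129 (63 ε).
min D↑ (6 st, q0=0, F={5}): 0:1→0,i→0,s→0,0→1,e→0 1:1→1,i→1,s→2,0→1,e→1 2:1→2,i→2,s→3,0→2,e→2 3:1→3,i→3,s→3,0→4,e→3 4:1→5,i→4,s→4,0→4,e→4 5:1→5,i→5,s→5,0→5,e→5.
'0ss01': N↓-sim [26, 24, 22, 18, 15, 11] end={s0,s12,s17,s18,s19,s25,s26,s27,s30,s32,s8} rej; 5/5 deletions ∈↓L.
1 words, ⪯-incomp.


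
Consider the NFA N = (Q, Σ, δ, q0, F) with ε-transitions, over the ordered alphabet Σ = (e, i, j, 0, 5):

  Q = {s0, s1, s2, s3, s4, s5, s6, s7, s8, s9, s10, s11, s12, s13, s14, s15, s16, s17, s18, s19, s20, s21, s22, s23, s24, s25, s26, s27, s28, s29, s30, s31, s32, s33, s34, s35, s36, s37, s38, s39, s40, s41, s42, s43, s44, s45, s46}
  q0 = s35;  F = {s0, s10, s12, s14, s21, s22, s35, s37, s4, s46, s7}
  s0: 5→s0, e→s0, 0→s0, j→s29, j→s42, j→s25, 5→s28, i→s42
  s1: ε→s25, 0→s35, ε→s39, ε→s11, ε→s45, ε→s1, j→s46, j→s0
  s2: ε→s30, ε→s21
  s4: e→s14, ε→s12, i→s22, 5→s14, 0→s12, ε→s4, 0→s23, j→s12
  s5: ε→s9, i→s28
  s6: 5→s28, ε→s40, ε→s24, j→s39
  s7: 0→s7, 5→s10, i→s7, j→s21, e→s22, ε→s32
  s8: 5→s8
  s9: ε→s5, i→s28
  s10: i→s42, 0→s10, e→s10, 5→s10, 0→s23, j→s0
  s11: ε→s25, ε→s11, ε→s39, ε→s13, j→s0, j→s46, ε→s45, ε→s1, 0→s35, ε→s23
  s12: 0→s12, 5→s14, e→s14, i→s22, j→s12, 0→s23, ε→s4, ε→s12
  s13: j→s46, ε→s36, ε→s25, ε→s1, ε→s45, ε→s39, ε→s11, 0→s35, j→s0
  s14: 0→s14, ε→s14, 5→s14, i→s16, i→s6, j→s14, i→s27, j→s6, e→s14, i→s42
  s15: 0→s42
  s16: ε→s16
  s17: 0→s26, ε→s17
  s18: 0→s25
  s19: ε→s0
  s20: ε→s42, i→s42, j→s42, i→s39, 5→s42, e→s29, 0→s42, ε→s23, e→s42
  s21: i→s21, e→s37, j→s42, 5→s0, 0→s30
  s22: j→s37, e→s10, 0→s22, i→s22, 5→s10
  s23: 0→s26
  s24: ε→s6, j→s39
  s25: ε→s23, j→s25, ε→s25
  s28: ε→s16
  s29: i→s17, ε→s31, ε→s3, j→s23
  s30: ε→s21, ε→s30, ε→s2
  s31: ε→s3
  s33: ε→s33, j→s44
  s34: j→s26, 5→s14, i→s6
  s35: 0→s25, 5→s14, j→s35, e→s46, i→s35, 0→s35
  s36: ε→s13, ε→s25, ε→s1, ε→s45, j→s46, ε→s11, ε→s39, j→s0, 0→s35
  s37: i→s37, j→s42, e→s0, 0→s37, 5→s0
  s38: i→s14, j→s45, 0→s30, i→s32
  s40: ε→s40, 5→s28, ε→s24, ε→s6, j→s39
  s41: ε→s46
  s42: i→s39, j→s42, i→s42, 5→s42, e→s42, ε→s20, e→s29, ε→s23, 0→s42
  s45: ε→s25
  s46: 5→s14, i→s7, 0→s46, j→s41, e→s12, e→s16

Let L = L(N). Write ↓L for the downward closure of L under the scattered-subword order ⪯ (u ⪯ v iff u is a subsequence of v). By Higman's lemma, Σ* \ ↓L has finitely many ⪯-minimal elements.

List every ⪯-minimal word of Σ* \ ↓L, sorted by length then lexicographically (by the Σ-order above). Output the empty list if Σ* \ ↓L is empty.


|Q|=47, |F|=11, |δ|=175 (59 ε).
min D↑ (11 st, q0=0, F={5}): 0:e→1,i→0,j→0,0→0,5→2 1:e→3,i→4,j→1,0→1,5→2 2:e→2,i→5,j→2,0→2,5→2 3:e→2,i→6,j→3,0→3,5→2 4:e→6,i→4,j→7,0→4,5→8 5:e→5,i→5,j→5,0→5,5→5 6:e→8,i→6,j→9,0→6,5→8 7:e→9,i→7,j→5,0→7,5→10 8:e→8,i→5,j→10,0→8,5→8 9:e→10,i→9,j→5,0→9,5→10 10:e→10,i→5,j→5,0→10,5→10 (ε-aug+det+¬).
'5i': run [31, 19, 15] end={s16,s17,s20,s23,s24,s26,s27,s28,s29,s3,s31,s39,…} rej; 2/2 del acc.
'eeei': run [31, 30, 23, 19, 15] end={s16,s17,s20,s23,s24,s26,s27,s28,s29,s3,s31,s39,…} ∉↓L; 4/4 single-dels accept.
'eijj': |S_i|=[31, 30, 25, 17, 10] end={s17,s20,s23,s25,s26,s29,s3,s31,s39,s42} — reject; 4/4 del acc.
3 words, ⪯-incomp.

min(Σ*\↓L) = [5i, eeei, eijj].


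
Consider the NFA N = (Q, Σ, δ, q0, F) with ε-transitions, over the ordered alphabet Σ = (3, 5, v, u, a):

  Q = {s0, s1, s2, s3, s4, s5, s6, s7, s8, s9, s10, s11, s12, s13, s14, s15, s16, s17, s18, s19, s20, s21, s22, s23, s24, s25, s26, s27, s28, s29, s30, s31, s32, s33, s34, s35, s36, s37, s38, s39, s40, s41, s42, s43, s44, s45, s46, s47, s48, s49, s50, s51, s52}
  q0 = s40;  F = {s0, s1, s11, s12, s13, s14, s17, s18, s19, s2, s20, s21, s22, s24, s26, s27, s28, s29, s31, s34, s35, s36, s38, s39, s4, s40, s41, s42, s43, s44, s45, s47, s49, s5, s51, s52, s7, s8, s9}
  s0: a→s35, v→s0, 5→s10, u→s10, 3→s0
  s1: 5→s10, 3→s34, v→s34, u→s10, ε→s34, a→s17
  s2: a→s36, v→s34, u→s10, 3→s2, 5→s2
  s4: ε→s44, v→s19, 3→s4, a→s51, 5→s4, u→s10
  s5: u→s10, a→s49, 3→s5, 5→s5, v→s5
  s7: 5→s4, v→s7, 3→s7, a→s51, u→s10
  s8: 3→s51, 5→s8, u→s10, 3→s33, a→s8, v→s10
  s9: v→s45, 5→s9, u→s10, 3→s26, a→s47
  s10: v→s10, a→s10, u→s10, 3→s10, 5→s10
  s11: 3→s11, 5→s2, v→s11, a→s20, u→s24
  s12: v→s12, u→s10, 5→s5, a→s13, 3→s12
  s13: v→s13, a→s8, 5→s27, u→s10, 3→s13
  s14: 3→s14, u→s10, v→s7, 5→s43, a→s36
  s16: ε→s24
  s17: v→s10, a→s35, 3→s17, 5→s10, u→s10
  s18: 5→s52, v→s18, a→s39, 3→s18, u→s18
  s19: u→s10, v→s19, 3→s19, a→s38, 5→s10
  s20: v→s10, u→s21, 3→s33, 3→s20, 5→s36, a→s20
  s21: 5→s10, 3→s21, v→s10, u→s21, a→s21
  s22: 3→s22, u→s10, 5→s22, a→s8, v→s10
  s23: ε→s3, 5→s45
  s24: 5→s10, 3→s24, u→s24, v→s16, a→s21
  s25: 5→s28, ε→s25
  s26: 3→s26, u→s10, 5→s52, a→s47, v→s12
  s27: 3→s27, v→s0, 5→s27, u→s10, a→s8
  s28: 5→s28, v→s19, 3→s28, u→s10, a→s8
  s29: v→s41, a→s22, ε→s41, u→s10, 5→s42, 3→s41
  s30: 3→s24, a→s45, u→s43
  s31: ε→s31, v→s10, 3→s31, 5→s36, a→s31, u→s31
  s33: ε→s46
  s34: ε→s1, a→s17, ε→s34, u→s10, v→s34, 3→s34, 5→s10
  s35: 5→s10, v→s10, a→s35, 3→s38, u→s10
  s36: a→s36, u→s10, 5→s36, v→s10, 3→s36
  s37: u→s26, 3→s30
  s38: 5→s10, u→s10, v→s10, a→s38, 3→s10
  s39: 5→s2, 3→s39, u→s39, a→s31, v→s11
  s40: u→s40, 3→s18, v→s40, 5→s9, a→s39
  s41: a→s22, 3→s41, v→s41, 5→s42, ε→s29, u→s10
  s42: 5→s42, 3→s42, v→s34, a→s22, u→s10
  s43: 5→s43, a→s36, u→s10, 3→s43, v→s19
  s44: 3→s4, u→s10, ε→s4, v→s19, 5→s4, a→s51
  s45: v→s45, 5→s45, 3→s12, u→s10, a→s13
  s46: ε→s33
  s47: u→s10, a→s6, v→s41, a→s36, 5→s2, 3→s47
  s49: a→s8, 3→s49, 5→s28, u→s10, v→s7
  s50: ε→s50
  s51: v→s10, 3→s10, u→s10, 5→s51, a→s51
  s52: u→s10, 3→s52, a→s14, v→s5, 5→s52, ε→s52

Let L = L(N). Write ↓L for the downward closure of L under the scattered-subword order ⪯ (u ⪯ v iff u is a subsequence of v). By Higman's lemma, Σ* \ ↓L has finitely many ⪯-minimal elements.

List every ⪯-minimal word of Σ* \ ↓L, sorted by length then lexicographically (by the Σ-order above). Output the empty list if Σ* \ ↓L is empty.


|Q|=53, |F|=39, |δ|=225 (15 ε).
min D↑ (37 st, q0=0, F={7}): 0:3→1,5→2,v→0,u→0,a→3 1:3→1,5→4,v→1,u→1,a→3 2:3→5,5→2,v→6,u→7,a→8 3:3→3,5→9,v→10,u→3,a→11 4:3→4,5→4,v→12,u→7,a→13 5:3→5,5→4,v→14,u→7,a→8 6:3→14,5→6,v→6,u→7,a→15 7:3→7,5→7,v→7,u→7,a→7 8:3→8,5→9,v→16,u→7,a→17 9:3→9,5→9,v→18,u→7,a→17 10:3→10,5→9,v→10,u→19,a→20 11:3→11,5→17,v→7,u→11,a→11 12:3→12,5→12,v→12,u→7,a→21 13:3→13,5→22,v→23,u→7,a→17 14:3→14,5→12,v→14,u→7,a→15 15:3→15,5→24,v→15,u→7,a→25 16:3→16,5→26,v→16,u→7,a→27 17:3→17,5→17,v→7,u→7,a→17 18:3→18,5→7,v→18,u→7,a→28 19:3→19,5→7,v→19,u→19,a→29 20:3→20,5→17,v→7,u→29,a→20 21:3→21,5→30,v→23,u→7,a→25 22:3→22,5→22,v→31,u→7,a→17 23:3→23,5→32,v→23,u→7,a→33 24:3→24,5→24,v→34,u→7,a→25 25:3→33,5→25,v→7,u→7,a→25 26:3→26,5→26,v→18,u→7,a→27 27:3→27,5→27,v→7,u→7,a→25 28:3→28,5→7,v→7,u→7,a→35 29:3→29,5→7,v→7,u→29,a→29 30:3→30,5→30,v→31,u→7,a→25 31:3→31,5→7,v→31,u→7,a→36 32:3→32,5→32,v→31,u→7,a→33 33:3→7,5→33,v→7,u→7,a→33 34:3→34,5→7,v→34,u→7,a→35 35:3→36,5→7,v→7,u→7,a→35 36:3→7,5→7,v→7,u→7,a→36.
'5u': N↓-sim [44, 35, 1] end={s10} rej; 2/2 deletions ∈↓L.
'aav': run [44, 36, 14, 1] end={s10} — reject; 3/3 single-dels accept.
'a5v5': run [44, 36, 21, 8, 1] end={s10} ∉↓L; 4/4 single-dels accept.
'avu5': |S_i|=[44, 36, 28, 4, 1] end={s10} ∉↓L; 4/4 del acc.
'35ava3': run [44, 41, 26, 18, 7, 3, 1] end={s10} ∉↓L; 6/6 single-dels accept.
'5vaa33': run [44, 35, 26, 18, 7, 5, 1] end={s10} rej; 6/6 single-dels accept.
6 words, ⪯-incomp.

Antichain: [5u, aav, a5v5, avu5, 35ava3, 5vaa33].


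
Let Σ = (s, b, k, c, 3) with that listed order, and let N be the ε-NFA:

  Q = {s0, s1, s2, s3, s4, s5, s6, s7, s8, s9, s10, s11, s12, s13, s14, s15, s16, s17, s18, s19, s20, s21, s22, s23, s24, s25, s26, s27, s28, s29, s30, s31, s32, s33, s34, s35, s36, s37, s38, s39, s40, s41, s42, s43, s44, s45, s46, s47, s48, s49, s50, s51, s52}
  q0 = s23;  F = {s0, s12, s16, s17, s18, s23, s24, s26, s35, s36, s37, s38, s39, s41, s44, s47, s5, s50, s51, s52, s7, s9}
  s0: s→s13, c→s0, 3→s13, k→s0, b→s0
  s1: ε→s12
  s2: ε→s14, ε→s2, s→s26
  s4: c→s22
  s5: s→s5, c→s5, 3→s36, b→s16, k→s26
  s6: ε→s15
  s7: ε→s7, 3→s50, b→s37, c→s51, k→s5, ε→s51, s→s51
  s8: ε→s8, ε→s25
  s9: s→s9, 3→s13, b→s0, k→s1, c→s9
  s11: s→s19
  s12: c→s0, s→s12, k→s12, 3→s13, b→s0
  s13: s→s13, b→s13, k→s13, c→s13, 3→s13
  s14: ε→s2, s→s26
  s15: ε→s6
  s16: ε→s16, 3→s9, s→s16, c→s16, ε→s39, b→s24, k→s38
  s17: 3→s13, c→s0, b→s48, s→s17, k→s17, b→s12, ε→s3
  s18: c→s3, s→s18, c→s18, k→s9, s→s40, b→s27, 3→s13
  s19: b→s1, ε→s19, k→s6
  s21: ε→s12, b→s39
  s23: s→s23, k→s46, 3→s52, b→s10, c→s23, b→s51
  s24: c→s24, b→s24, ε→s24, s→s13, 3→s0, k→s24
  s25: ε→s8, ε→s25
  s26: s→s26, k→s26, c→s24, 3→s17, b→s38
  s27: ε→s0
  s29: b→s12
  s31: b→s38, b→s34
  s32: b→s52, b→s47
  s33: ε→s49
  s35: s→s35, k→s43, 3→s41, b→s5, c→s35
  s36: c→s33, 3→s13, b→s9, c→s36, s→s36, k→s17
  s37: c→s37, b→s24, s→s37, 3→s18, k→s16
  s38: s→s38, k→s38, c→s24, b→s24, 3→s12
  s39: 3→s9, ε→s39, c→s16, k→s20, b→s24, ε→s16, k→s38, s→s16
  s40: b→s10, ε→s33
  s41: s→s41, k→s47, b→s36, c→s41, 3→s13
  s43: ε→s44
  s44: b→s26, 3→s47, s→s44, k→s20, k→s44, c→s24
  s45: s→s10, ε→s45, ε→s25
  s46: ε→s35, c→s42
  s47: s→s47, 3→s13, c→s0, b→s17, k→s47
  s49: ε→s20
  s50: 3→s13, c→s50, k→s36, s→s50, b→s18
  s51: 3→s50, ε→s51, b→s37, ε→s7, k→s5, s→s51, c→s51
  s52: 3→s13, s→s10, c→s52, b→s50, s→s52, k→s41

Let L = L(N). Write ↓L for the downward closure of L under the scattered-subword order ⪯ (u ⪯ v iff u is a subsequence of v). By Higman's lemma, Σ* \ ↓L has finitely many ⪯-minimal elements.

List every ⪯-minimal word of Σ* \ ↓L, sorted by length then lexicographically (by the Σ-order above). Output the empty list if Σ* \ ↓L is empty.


|Q|=53, |F|=22, |δ|=168 (30 ε).
min D↑ (21 st, q0=0, F={9}): 0:s→0,b→1,k→2,c→0,3→3 1:s→1,b→4,k→5,c→1,3→6 2:s→2,b→5,k→7,c→2,3→8 3:s→3,b→6,k→8,c→3,3→9 4:s→4,b→10,k→11,c→4,3→12 5:s→5,b→11,k→13,c→5,3→14 6:s→6,b→12,k→14,c→6,3→9 7:s→7,b→13,k→7,c→10,3→15 8:s→8,b→14,k→15,c→8,3→9 9:s→9,b→9,k→9,c→9,3→9 10:s→9,b→10,k→10,c→10,3→16 11:s→11,b→10,k→17,c→11,3→18 12:s→12,b→16,k→18,c→12,3→9 13:s→13,b→17,k→13,c→10,3→19 14:s→14,b→18,k→19,c→14,3→9 15:s→15,b→19,k→15,c→16,3→9 16:s→9,b→16,k→16,c→16,3→9 17:s→17,b→10,k→17,c→10,3→20 18:s→18,b→16,k→20,c→18,3→9 19:s→19,b→20,k→19,c→16,3→9 20:s→20,b→16,k→20,c→16,3→9 [Hopcroft].
'33': N↓-sim [35, 20, 1] end={s13} rej; 2/2 deletions ∈↓L.
'bbbs': N↓-sim [35, 26, 19, 5, 1] end={s13} rej; 4/4 deletions ∈↓L.
'kkcs': |S_i|=[35, 25, 14, 3, 1] end={s13} — reject; 4/4 del acc.
3 minimals (antichain).

min(Σ*\↓L) = [33, bbbs, kkcs].


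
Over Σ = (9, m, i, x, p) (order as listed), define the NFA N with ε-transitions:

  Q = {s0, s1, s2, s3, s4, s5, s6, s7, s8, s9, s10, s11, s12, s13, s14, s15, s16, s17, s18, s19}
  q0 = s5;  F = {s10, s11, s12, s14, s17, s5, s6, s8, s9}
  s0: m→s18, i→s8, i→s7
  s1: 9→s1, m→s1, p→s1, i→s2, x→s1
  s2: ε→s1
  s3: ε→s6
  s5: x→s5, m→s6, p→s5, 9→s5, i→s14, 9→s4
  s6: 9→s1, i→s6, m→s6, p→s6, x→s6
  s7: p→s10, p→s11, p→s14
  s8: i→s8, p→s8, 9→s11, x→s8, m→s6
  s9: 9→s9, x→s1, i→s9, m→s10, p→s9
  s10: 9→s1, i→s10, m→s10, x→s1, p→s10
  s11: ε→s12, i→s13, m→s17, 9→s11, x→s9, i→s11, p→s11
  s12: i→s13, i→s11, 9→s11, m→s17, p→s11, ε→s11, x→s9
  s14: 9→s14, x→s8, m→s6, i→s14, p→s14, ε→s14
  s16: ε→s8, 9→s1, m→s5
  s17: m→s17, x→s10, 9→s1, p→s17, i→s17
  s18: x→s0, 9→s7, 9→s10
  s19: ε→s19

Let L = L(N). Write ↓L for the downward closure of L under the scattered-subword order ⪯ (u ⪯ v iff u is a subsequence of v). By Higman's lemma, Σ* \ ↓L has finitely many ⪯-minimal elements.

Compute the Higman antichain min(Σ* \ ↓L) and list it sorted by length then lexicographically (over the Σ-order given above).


A = [m9, ix9xx].

|Q|=20, |F|=9, |δ|=71 (7 ε).
min D↑ (9 st, q0=0, F={3}): 0:9→0,m→1,i→2,x→0,p→0 1:9→3,m→1,i→1,x→1,p→1 2:9→2,m→1,i→2,x→4,p→2 3:9→3,m→3,i→3,x→3,p→3 4:9→5,m→1,i→4,x→4,p→4 5:9→5,m→6,i→5,x→7,p→5 6:9→3,m→6,i→6,x→8,p→6 7:9→7,m→8,i→7,x→3,p→7 8:9→3,m→8,i→8,x→3,p→8 [Hopcroft].
'm9': |S_i|=[13, 5, 2] end={s1,s2} rej; 2/2 deletions ∈↓L.
'ix9xx': N↓-sim [13, 11, 10, 8, 4, 2] end={s1,s2} — reject; 5/5 del acc.
2 minimals (antichain).


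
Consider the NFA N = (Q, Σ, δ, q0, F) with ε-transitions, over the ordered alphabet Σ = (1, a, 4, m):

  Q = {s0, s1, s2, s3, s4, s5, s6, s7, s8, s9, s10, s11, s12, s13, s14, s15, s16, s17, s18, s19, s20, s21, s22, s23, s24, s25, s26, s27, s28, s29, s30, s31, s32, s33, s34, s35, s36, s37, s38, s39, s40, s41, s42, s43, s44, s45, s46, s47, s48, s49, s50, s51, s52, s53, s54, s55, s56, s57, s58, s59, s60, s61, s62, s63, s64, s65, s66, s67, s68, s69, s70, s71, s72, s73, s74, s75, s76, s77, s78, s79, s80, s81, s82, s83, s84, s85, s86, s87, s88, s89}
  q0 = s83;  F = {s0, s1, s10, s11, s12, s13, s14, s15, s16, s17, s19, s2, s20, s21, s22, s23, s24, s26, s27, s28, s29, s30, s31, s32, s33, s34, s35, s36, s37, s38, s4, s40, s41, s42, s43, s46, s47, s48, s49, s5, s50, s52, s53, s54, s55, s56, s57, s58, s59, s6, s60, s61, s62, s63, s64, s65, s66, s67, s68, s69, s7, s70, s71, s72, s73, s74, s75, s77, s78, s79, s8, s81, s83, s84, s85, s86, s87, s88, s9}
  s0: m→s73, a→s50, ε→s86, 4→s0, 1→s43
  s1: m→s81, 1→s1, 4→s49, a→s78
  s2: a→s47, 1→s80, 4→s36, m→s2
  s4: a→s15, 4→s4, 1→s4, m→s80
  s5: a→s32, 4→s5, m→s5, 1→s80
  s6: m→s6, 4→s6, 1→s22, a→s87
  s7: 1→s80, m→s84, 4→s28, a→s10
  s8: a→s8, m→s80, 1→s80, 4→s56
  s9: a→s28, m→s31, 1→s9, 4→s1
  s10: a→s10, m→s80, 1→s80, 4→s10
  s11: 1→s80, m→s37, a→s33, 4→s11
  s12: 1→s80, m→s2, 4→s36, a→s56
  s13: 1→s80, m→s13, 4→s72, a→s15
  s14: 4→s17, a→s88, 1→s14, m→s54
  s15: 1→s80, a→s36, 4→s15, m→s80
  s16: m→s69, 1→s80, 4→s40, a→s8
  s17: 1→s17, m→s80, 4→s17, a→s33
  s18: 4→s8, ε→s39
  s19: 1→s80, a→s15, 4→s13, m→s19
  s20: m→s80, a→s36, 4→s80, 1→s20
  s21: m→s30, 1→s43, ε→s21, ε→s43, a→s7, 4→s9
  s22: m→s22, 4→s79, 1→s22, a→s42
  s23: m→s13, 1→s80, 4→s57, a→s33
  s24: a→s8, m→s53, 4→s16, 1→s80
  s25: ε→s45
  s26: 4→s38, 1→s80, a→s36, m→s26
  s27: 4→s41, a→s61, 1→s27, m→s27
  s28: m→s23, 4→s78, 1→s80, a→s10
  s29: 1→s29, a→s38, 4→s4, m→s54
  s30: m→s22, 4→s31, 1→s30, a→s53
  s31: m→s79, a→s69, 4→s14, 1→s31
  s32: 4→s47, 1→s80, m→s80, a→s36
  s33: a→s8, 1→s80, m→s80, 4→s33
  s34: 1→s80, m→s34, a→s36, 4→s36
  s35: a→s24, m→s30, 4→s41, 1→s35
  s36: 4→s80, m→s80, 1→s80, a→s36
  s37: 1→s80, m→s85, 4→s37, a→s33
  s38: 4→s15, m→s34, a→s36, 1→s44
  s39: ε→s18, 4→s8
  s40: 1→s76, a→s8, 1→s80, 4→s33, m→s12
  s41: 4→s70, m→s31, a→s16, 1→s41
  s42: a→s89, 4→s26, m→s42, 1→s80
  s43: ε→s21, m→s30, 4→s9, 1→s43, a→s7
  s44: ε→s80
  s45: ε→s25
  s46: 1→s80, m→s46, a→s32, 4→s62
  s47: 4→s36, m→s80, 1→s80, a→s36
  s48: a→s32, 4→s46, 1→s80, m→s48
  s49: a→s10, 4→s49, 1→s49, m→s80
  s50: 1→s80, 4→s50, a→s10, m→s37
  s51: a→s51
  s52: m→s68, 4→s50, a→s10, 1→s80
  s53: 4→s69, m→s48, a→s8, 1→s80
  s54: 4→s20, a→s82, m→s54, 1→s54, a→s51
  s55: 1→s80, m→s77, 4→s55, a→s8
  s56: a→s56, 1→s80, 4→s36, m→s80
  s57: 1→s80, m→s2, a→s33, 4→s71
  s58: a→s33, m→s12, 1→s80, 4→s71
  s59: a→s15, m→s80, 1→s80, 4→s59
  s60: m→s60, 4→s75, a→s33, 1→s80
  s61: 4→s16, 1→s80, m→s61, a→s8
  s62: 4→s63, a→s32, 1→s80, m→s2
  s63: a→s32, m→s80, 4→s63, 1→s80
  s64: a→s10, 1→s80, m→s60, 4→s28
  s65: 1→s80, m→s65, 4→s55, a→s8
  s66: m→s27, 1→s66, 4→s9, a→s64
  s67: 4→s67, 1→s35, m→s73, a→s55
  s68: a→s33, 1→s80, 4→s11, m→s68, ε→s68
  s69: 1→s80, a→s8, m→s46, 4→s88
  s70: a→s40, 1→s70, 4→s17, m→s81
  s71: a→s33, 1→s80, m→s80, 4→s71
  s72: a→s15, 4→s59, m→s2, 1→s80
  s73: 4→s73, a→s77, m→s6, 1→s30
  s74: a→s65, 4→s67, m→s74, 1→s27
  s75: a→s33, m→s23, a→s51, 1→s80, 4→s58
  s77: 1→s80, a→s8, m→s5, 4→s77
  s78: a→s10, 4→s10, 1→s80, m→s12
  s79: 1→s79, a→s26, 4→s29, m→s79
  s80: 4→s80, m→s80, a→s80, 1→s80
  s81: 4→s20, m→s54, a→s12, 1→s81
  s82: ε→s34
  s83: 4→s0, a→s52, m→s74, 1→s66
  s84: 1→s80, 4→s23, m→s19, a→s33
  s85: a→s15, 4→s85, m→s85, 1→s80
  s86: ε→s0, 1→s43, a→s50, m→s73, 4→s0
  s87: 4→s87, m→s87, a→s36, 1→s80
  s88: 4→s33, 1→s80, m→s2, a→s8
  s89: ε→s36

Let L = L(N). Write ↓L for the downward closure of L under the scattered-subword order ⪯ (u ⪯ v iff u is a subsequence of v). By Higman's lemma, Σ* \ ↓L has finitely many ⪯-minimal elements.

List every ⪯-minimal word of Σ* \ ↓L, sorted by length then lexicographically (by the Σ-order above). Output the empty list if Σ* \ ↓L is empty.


|Q|=90, |F|=79, |δ|=339 (13 ε).
min D↑ (78 st, q0=0, F={8}): 0:1→1,a→2,4→3,m→4 1:1→1,a→5,4→6,m→7 2:1→8,a→9,4→10,m→11 3:1→12,a→10,4→3,m→13 4:1→7,a→14,4→15,m→4 5:1→8,a→9,4→16,m→17 6:1→6,a→16,4→18,m→19 7:1→7,a→20,4→21,m→7 8:1→8,a→8,4→8,m→8 9:1→8,a→9,4→9,m→8 10:1→8,a→9,4→10,m→22 11:1→8,a→23,4→24,m→11 12:1→12,a→25,4→6,m→26 13:1→26,a→27,4→13,m→28 14:1→8,a→29,4→30,m→14 15:1→31,a→30,4→15,m→13 16:1→8,a→9,4→32,m→33 17:1→8,a→23,4→34,m→17 18:1→18,a→32,4→35,m→36 19:1→19,a→37,4→38,m→39 20:1→8,a→29,4→40,m→20 21:1→21,a→40,4→41,m→19 22:1→8,a→23,4→22,m→42 23:1→8,a→29,4→23,m→8 24:1→8,a→23,4→24,m→22 25:1→8,a→9,4→16,m→43 26:1→26,a→44,4→19,m→45 27:1→8,a→29,4→27,m→46 28:1→45,a→47,4→28,m→28 29:1→8,a→29,4→48,m→8 30:1→8,a→29,4→30,m→27 31:1→31,a→49,4→21,m→26 32:1→8,a→9,4→9,m→50 33:1→8,a→23,4→51,m→52 34:1→8,a→23,4→53,m→33 35:1→35,a→9,4→35,m→8 36:1→36,a→50,4→54,m→55 37:1→8,a→29,4→56,m→57 38:1→38,a→56,4→58,m→55 39:1→39,a→59,4→60,m→39 40:1→8,a→29,4→61,m→37 41:1→41,a→61,4→58,m→36 42:1→8,a→62,4→42,m→42 43:1→8,a→23,4→33,m→63 44:1→8,a→29,4→37,m→64 45:1→45,a→65,4→39,m→45 46:1→8,a→66,4→46,m→46 47:1→8,a→67,4→47,m→47 48:1→8,a→48,4→67,m→8 49:1→8,a→29,4→40,m→44 50:1→8,a→48,4→67,m→68 51:1→8,a→23,4→69,m→68 52:1→8,a→62,4→70,m→52 53:1→8,a→23,4→69,m→50 54:1→54,a→67,4→8,m→8 55:1→55,a→71,4→54,m→55 56:1→8,a→29,4→23,m→68 57:1→8,a→66,4→72,m→57 58:1→58,a→23,4→58,m→8 59:1→8,a→67,4→73,m→59 60:1→60,a→73,4→74,m→55 61:1→8,a→29,4→23,m→50 62:1→8,a→67,4→62,m→8 63:1→8,a→62,4→52,m→63 64:1→8,a→66,4→57,m→64 65:1→8,a→67,4→59,m→65 66:1→8,a→67,4→75,m→8 67:1→8,a→67,4→8,m→8 68:1→8,a→75,4→67,m→68 69:1→8,a→23,4→69,m→8 70:1→8,a→62,4→76,m→68 71:1→8,a→67,4→67,m→71 72:1→8,a→66,4→77,m→68 73:1→8,a→67,4→62,m→71 74:1→74,a→62,4→74,m→8 75:1→8,a→67,4→67,m→8 76:1→8,a→62,4→76,m→8 77:1→8,a→66,4→77,m→8 (ε-aug+det+¬).
'a1': |S_i|=[85, 57, 3] end={s44,s76,s80} ∉↓L; 2/2 del acc.
'aam': run [85, 57, 11, 1] end={s80} rej; 3/3 single-dels accept.
'1444m': run [85, 67, 49, 37, 16, 1] end={s80} — reject; 5/5 single-dels accept.
'144m44': run [85, 67, 49, 37, 12, 3, 1] end={s80} rej; 6/6 del acc.
'4mmaa4': |S_i|=[85, 75, 51, 32, 14, 4, 1] end={s80} rej; 6/6 single-dels accept.
'maa444': run [85, 69, 35, 8, 4, 2, 1] end={s80} — reject; 6/6 del acc.
6 words, ⪯-incomp.

Antichain: [a1, aam, 1444m, 144m44, 4mmaa4, maa444].


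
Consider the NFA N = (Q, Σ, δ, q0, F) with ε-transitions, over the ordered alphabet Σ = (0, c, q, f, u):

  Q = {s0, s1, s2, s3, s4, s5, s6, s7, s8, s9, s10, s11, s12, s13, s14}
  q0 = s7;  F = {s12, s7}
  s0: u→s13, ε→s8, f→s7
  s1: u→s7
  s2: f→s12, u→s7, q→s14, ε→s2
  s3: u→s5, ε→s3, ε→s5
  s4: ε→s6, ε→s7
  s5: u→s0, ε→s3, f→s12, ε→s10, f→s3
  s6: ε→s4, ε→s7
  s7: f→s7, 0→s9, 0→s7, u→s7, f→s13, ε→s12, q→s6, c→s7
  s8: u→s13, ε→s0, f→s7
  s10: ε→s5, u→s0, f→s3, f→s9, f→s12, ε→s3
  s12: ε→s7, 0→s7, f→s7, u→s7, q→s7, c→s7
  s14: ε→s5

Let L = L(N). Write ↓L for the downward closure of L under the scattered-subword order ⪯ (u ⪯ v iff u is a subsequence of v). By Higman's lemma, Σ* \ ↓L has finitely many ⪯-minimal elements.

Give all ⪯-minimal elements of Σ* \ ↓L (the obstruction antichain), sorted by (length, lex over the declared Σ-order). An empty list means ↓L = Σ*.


|Q|=15, |F|=2, |δ|=44 (16 ε).
min D↑ (1 st, q0=0, F={}): 0:0→0,c→0,q→0,f→0,u→0.
L(D↑) = ∅ ⇒ ↓L = Σ*.

Antichain: [].


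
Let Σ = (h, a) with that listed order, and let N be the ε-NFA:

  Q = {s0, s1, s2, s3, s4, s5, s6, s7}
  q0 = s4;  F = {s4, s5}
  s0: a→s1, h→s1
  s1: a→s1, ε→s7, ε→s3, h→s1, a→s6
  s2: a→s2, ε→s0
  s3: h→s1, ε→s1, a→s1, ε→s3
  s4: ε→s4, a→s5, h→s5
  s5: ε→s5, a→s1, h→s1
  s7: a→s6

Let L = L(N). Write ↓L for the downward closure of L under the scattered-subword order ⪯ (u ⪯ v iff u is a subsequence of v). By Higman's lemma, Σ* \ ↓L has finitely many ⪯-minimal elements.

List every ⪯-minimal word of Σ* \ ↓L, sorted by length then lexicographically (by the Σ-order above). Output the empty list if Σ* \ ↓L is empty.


A = [hh, ha, ah, aa].

|Q|=8, |F|=2, |δ|=20 (7 ε).
min D↑ (3 st, q0=0, F={2}): 0:h→1,a→1 1:h→2,a→2 2:h→2,a→2 (ε-aug+det+¬).
'hh': |S_i|=[6, 5, 4] end={s1,s3,s6,s7} — reject; 2/2 deletions ∈↓L.
'ha': N↓-sim [6, 5, 4] end={s1,s3,s6,s7} — reject; 2/2 single-dels accept.
'ah': run [6, 5, 4] end={s1,s3,s6,s7} ∉↓L; 2/2 single-dels accept.
'aa': run [6, 5, 4] end={s1,s3,s6,s7} — reject; 2/2 deletions ∈↓L.
4 words, ⪯-incomp.


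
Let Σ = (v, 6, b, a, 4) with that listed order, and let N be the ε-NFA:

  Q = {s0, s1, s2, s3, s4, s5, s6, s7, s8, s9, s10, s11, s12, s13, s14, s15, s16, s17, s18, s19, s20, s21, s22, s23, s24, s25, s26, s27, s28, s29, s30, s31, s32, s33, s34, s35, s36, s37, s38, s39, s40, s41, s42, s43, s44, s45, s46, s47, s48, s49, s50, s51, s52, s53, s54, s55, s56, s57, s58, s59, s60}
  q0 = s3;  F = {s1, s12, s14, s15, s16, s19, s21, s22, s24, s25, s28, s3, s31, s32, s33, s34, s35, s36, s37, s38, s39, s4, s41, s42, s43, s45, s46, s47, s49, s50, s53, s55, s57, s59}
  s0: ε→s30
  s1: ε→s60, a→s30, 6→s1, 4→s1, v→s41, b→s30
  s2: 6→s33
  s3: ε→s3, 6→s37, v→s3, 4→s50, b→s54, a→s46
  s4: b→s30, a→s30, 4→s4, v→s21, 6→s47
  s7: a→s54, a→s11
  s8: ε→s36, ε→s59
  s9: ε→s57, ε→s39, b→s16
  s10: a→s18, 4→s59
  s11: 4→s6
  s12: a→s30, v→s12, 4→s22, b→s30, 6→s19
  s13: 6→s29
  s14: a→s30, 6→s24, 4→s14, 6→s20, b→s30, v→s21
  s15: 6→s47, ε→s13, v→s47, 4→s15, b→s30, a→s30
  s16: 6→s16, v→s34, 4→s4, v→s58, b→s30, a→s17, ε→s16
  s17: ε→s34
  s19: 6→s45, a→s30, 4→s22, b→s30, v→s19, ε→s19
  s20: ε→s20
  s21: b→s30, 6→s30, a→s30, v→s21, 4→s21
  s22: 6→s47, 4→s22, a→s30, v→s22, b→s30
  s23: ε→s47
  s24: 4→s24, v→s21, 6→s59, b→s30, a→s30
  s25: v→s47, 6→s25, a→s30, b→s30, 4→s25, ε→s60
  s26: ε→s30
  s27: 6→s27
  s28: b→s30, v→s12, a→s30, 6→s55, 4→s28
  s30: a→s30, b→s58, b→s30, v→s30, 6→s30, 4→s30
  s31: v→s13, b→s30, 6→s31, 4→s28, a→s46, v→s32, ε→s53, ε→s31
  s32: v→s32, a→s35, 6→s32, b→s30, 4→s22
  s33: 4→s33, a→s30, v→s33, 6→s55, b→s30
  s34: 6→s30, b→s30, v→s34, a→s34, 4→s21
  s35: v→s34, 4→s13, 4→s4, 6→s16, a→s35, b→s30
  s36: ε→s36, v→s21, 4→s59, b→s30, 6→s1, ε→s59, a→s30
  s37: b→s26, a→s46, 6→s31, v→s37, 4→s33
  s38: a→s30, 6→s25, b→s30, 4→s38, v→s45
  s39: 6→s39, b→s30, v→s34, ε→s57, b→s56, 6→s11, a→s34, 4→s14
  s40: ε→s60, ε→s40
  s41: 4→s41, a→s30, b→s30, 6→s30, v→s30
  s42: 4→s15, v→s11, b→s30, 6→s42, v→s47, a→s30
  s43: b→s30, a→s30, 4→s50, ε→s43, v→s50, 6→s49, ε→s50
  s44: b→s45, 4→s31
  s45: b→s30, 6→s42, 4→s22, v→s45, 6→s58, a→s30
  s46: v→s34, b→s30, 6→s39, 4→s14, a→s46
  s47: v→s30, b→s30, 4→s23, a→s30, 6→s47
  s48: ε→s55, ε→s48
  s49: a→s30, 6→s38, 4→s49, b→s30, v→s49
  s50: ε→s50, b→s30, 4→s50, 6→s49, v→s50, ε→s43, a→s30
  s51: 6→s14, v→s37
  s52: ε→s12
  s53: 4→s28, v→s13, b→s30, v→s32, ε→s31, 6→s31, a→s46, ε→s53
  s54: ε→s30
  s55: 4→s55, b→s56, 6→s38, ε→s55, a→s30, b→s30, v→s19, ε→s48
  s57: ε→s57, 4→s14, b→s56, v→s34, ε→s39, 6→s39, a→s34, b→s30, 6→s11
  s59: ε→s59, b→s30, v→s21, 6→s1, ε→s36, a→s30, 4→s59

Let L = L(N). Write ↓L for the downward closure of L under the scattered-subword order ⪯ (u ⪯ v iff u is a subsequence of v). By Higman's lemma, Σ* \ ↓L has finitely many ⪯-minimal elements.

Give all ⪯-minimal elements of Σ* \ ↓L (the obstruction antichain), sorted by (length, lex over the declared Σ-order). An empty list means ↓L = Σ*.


|Q|=61, |F|=34, |δ|=239 (38 ε).
min D↑ (31 st, q0=0, F={2}): 0:v→0,6→1,b→2,a→3,4→4 1:v→1,6→5,b→2,a→3,4→6 2:v→2,6→2,b→2,a→2,4→2 3:v→7,6→8,b→2,a→3,4→9 4:v→4,6→10,b→2,a→2,4→4 5:v→11,6→5,b→2,a→3,4→12 6:v→6,6→13,b→2,a→2,4→6 7:v→7,6→2,b→2,a→7,4→14 8:v→7,6→8,b→2,a→7,4→9 9:v→14,6→15,b→2,a→2,4→9 10:v→10,6→16,b→2,a→2,4→10 11:v→11,6→11,b→2,a→17,4→18 12:v→19,6→13,b→2,a→2,4→12 13:v→20,6→16,b→2,a→2,4→13 14:v→14,6→2,b→2,a→2,4→14 15:v→14,6→21,b→2,a→2,4→15 16:v→22,6→23,b→2,a→2,4→16 17:v→7,6→24,b→2,a→17,4→25 18:v→18,6→26,b→2,a→2,4→18 19:v→19,6→20,b→2,a→2,4→18 20:v→20,6→22,b→2,a→2,4→18 21:v→14,6→27,b→2,a→2,4→21 22:v→22,6→28,b→2,a→2,4→18 23:v→26,6→23,b→2,a→2,4→23 24:v→7,6→24,b→2,a→7,4→25 25:v→14,6→26,b→2,a→2,4→25 26:v→2,6→26,b→2,a→2,4→26 27:v→29,6→27,b→2,a→2,4→27 28:v→26,6→28,b→2,a→2,4→30 29:v→2,6→2,b→2,a→2,4→29 30:v→26,6→26,b→2,a→2,4→30 [Hopcroft].
'b': run [48, 5] end={s26,s30,s54,s56,s58} ∉↓L; 1/1 single-dels accept.
'4a': |S_i|=[48, 34, 2] end={s30,s58} rej; 2/2 del acc.
'av6': N↓-sim [48, 26, 5, 2] end={s30,s58} ∉↓L; 3/3 del acc.
'a6a6': run [48, 26, 23, 5, 2] end={s30,s58} ∉↓L; 4/4 single-dels accept.
'66v46v': N↓-sim [48, 44, 40, 22, 12, 5, 2] end={s30,s58} — reject; 6/6 deletions ∈↓L.
'4666vv': N↓-sim [48, 34, 27, 20, 14, 7, 2] end={s30,s58} — reject; 6/6 deletions ∈↓L.
6 minimals (antichain).

A = [b, 4a, av6, a6a6, 66v46v, 4666vv].


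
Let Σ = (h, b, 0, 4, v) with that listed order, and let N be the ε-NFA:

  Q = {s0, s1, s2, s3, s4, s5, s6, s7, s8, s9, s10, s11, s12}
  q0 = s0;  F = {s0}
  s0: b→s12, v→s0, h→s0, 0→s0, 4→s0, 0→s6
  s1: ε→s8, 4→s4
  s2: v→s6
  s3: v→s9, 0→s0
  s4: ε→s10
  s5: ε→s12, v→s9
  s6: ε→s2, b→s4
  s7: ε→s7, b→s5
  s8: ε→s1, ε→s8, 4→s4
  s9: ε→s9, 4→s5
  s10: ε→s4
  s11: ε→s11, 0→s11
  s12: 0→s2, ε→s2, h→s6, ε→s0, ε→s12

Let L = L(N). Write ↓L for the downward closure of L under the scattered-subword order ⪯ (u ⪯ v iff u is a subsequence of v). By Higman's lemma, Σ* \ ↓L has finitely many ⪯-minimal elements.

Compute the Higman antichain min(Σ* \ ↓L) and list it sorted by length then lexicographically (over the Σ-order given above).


Antichain: [].

|Q|=13, |F|=1, |δ|=31 (13 ε).
min D↑ (1 st, q0=0, F={}): 0:h→0,b→0,0→0,4→0,v→0.
L(D↑) = ∅; no obstructions.


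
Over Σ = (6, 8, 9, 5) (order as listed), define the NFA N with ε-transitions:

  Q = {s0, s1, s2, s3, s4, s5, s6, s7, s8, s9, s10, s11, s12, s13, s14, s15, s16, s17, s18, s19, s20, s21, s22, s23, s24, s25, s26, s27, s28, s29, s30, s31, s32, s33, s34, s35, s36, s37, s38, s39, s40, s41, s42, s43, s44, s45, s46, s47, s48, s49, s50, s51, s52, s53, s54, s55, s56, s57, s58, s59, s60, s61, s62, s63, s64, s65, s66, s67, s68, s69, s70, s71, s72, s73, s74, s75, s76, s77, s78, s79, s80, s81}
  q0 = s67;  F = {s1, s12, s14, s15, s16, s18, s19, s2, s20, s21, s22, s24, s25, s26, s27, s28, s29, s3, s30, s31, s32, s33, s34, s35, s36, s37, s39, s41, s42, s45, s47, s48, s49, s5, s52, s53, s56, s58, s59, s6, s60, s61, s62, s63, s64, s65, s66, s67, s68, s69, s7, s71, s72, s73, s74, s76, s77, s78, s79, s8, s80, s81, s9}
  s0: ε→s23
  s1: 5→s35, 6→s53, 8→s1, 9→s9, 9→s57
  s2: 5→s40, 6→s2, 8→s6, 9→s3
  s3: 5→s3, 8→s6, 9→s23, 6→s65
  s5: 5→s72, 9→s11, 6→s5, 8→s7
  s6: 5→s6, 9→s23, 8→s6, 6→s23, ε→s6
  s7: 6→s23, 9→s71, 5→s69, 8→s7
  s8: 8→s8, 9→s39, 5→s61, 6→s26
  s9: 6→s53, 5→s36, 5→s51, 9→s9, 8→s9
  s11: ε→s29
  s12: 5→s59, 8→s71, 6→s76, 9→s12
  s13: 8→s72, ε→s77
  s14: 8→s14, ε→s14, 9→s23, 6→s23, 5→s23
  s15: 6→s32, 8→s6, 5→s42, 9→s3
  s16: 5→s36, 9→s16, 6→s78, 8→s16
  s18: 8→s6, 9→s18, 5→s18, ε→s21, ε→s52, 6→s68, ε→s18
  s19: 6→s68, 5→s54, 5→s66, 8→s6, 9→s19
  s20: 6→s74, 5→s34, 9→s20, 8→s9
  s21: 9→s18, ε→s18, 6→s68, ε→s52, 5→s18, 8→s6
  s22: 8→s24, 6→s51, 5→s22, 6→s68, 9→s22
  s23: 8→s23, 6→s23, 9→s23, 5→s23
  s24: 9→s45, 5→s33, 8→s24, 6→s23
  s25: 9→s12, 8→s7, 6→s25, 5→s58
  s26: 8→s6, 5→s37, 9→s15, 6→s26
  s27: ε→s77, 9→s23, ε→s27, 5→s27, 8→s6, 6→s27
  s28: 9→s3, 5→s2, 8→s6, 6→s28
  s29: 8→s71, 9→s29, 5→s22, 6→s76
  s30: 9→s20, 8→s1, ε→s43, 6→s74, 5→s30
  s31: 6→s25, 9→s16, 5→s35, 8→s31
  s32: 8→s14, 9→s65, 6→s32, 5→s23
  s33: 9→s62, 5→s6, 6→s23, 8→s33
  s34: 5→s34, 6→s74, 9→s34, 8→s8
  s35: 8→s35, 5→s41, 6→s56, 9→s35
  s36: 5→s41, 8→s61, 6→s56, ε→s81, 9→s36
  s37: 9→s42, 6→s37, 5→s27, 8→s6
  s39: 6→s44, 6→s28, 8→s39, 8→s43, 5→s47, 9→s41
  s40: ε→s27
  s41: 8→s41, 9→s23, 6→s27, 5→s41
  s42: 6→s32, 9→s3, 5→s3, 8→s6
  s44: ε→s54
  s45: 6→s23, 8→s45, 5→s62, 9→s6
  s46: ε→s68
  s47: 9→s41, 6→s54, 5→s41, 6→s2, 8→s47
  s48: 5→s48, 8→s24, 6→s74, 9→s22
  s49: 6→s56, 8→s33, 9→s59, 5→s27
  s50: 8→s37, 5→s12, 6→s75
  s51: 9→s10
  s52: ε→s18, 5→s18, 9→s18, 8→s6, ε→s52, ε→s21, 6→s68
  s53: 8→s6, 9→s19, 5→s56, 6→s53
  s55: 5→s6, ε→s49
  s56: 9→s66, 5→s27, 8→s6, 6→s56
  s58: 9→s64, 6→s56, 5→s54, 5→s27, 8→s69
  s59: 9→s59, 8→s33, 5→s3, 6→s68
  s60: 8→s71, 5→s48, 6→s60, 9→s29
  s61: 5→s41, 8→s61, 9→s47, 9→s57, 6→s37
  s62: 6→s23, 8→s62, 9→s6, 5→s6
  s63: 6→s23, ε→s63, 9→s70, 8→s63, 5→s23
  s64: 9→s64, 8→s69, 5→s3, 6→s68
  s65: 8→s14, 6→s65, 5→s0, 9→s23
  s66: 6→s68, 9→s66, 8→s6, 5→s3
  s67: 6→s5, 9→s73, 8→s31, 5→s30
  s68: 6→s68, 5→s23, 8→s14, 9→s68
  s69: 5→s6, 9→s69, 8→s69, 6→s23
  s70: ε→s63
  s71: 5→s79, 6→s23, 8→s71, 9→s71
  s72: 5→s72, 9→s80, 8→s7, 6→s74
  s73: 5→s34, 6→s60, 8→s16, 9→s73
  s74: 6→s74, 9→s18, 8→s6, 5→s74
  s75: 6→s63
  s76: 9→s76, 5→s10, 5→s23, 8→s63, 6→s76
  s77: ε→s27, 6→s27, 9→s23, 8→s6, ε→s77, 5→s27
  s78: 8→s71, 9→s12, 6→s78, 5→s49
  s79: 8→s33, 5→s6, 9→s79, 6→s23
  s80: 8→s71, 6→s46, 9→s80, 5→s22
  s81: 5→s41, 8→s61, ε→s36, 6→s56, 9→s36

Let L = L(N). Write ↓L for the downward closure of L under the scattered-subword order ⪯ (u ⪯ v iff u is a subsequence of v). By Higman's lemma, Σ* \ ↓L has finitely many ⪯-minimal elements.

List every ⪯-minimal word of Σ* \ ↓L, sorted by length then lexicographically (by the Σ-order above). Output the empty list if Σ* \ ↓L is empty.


Antichain: [686, 6965, 8559, 5689, 958999].

|Q|=82, |F|=63, |δ|=299 (26 ε).
min D↑ (60 st, q0=0, F={16}): 0:6→1,8→2,9→3,5→4 1:6→1,8→5,9→6,5→7 2:6→8,8→2,9→9,5→10 3:6→11,8→9,9→3,5→12 4:6→13,8→14,9→15,5→4 5:6→16,8→5,9→17,5→18 6:6→19,8→17,9→6,5→20 7:6→13,8→5,9→21,5→7 8:6→8,8→5,9→22,5→23 9:6→24,8→9,9→9,5→25 10:6→26,8→10,9→10,5→27 11:6→11,8→17,9→6,5→28 12:6→13,8→29,9→12,5→12 13:6→13,8→30,9→31,5→13 14:6→32,8→14,9→33,5→10 15:6→13,8→33,9→15,5→12 16:6→16,8→16,9→16,5→16 17:6→16,8→17,9→17,5→34 18:6→16,8→18,9→18,5→30 19:6→19,8→35,9→19,5→16 20:6→36,8→37,9→20,5→20 21:6→36,8→17,9→21,5→20 22:6→19,8→17,9→22,5→38 23:6→26,8→18,9→39,5→40 24:6→24,8→17,9→22,5→41 25:6→26,8→42,9→25,5→27 26:6→26,8→30,9→43,5→40 27:6→40,8→27,9→16,5→27 28:6→13,8→37,9→20,5→28 29:6→44,8→29,9→45,5→42 30:6→16,8→30,9→16,5→30 31:6→36,8→30,9→31,5→31 32:6→32,8→30,9→46,5→26 33:6→32,8→33,9→33,5→25 34:6→16,8→47,9→34,5→30 35:6→16,8→35,9→35,5→16 36:6→36,8→48,9→36,5→16 37:6→16,8→37,9→49,5→47 38:6→36,8→47,9→38,5→50 39:6→36,8→18,9→39,5→50 40:6→40,8→30,9→16,5→40 41:6→26,8→47,9→38,5→40 42:6→51,8→42,9→52,5→27 43:6→36,8→30,9→43,5→50 44:6→44,8→30,9→53,5→51 45:6→54,8→45,9→27,5→52 46:6→36,8→30,9→46,5→43 47:6→16,8→47,9→55,5→30 48:6→16,8→48,9→16,5→16 49:6→16,8→49,9→30,5→55 50:6→56,8→30,9→16,5→50 51:6→51,8→30,9→57,5→40 52:6→58,8→52,9→27,5→27 53:6→59,8→30,9→50,5→57 54:6→54,8→30,9→50,5→58 55:6→16,8→55,9→30,5→30 56:6→56,8→48,9→16,5→16 57:6→59,8→30,9→50,5→50 58:6→58,8→30,9→50,5→40 59:6→59,8→48,9→56,5→16.
'686': |S_i|=[75, 56, 13, 1] end={s23} — reject; 3/3 deletions ∈↓L.
'6965': |S_i|=[75, 56, 36, 12, 3] end={s0,s10,s23} — reject; 4/4 single-dels accept.
'8559': |S_i|=[75, 57, 34, 11, 1] end={s23} ∉↓L; 4/4 del acc.
'5689': run [75, 61, 30, 3, 1] end={s23} — reject; 4/4 single-dels accept.
'958999': |S_i|=[75, 66, 46, 29, 23, 9, 1] end={s23} rej; 6/6 del acc.
5 obstructions.
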